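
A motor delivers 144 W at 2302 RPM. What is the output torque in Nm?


omega = 2302 * 2*pi/60 = 241.0649 rad/s
tau = P / omega = 144 / 241.0649
= 0.5973 Nm


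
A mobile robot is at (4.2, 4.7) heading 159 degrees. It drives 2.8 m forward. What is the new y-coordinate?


y_new = y0 + d*sin(theta)
= 4.7 + 2.8*sin(159)
= 4.7 + 1.0034
= 5.7034


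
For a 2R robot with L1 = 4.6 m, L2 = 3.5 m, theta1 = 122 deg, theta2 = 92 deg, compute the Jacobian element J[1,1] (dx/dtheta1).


J[1,1] = -L1*sin(t1) - L2*sin(t1+t2)
= -4.6*sin(122) - 3.5*sin(214)
= -1.9438


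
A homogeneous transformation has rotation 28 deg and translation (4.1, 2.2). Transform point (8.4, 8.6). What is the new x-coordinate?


x' = cos(theta)*px - sin(theta)*py + tx
= 0.8829*8.4 - 0.4695*8.6 + 4.1
= 7.4793


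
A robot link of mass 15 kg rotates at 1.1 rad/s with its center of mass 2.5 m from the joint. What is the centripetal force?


F = m * omega^2 * r
= 15 * 1.1^2 * 2.5
= 15 * 1.21 * 2.5
= 45.375 N


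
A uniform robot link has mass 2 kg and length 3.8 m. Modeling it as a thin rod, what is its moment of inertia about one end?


I = (1/3) * m * L^2
= (1/3) * 2 * 3.8^2
= 0.333333 * 2 * 14.44
= 9.6267 kg*m^2


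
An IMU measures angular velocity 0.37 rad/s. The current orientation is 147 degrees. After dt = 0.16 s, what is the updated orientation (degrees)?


delta_theta = w * dt = 0.37 * 0.16 = 0.0592 rad
= 3.3919 deg
theta_new = 147 + 3.3919 = 150.3919 deg


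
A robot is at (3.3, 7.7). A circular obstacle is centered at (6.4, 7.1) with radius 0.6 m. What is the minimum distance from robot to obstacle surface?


center_dist = sqrt((3.3-6.4)^2 + (7.7-7.1)^2)
= sqrt(9.61 + 0.36)
= 3.1575
min_dist = center_dist - radius = 3.1575 - 0.6 = 2.5575 m


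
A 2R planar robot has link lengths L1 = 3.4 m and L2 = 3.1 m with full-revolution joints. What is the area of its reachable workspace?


r_max = L1 + L2 = 6.5 m
r_min = |L1 - L2| = 0.3 m
Area = pi*(r_max^2 - r_min^2)
= pi*(42.25 - 0.09)
= pi * 42.16
= 132.4495 m^2


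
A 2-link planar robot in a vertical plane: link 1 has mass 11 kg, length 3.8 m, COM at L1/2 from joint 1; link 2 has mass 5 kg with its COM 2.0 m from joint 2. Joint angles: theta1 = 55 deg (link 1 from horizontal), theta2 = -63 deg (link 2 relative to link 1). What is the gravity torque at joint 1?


Horizontal distance from joint 1 to link-1 COM:
  x_c1 = (L1/2)*cos(t1) = 1.9 * 0.5736 = 1.0898 m
Horizontal distance from joint 1 to link-2 COM:
  x_c2 = L1*cos(t1) + Lc2*cos(t1+t2)
       = 3.8*0.5736 + 2.0*0.9903 = 4.1601 m
tau1 = m1*g*x_c1 + m2*g*x_c2
     = 11*9.81*1.0898 + 5*9.81*4.1601
     = 117.5998 + 204.0542
     = 321.654 Nm


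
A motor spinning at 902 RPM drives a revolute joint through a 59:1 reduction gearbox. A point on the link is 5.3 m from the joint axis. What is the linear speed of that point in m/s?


omega_motor = 902 * 2*pi/60 = 94.4572 rad/s
omega_joint = omega_motor / 59 = 1.601 rad/s
v = omega_joint * r = 1.601 * 5.3
= 8.4851 m/s


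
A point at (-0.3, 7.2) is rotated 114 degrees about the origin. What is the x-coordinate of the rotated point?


x' = x*cos(theta) - y*sin(theta)
cos(114 deg) = -0.4067, sin(114 deg) = 0.9135
x' = -0.3 * -0.4067 - 7.2 * 0.9135
= 0.122 - 6.5775
= -6.4555


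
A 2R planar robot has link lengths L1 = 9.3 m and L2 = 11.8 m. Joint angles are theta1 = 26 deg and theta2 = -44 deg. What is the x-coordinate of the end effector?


Convert angles to radians: theta1 = 0.4538, theta2 = -0.7679
x = L1*cos(theta1) + L2*cos(theta1+theta2)
x = 8.3588 + 11.2225
x = 19.5813


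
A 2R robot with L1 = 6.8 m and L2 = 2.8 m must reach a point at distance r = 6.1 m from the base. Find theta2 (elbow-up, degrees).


cos(theta2) = (r^2 - L1^2 - L2^2) / (2*L1*L2)
cos(theta2) = (37.21 - 46.24 - 7.84) / 38.08
cos(theta2) = -0.443015
theta2 = 116.2964 degrees


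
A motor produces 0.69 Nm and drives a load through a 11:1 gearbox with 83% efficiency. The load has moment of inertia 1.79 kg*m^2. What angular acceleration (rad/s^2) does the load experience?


tau_out = tau_motor * N * eta
= 0.69 * 11 * 0.83 = 6.2997 Nm
alpha = tau_out / I = 6.2997 / 1.79
= 3.5194 rad/s^2


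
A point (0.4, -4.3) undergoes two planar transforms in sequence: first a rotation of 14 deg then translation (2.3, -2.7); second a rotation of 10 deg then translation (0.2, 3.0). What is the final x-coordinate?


After transform 1:
x1 = cos(14)*0.4 - sin(14)*-4.3 + 2.3 = 3.7284
y1 = sin(14)*0.4 + cos(14)*-4.3 + -2.7 = -6.7755
After transform 2:
x2 = cos(10)*3.7284 - sin(10)*-6.7755 + 0.2
= 5.0483


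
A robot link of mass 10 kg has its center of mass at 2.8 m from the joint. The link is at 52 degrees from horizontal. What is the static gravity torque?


tau = m*g*L*cos(angle)
= 10 * 9.81 * 2.8 * cos(52 deg)
= 10 * 9.81 * 2.8 * 0.6157
= 169.1099 Nm


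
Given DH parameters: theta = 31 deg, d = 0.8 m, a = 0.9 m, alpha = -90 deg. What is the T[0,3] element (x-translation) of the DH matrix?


T[0,3] = a * cos(theta)
= 0.9 * cos(31 deg)
= 0.9 * 0.8572
= 0.7715


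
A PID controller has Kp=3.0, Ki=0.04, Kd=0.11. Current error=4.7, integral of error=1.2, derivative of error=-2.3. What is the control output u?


u = Kp*e + Ki*int(e) + Kd*de/dt
= 3.0*4.7 + 0.04*1.2 + 0.11*(-2.3)
= 14.1 + 0.048 + -0.253
= 13.895


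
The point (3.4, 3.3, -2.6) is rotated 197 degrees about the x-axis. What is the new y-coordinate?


Rotation about x-axis: y' = y*cos(theta) - z*sin(theta)
= 3.3 * -0.9563 - -2.6 * -0.2924
= -3.916


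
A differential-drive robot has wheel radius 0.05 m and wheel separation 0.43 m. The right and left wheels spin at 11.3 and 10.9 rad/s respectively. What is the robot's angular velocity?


vR = r*wR = 0.05*11.3 = 0.565 m/s
vL = r*wL = 0.05*10.9 = 0.545 m/s
v = (vR+vL)/2 = 0.555 m/s
omega = (vR-vL)/L = 0.0465 rad/s
angular velocity = 0.0465 rad/s


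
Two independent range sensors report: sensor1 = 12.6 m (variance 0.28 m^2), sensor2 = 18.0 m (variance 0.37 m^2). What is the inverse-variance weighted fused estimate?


w1 = (1/var1) / (1/var1 + 1/var2)
   = 3.5714 / (3.5714 + 2.7027) = 0.5692
w2 = 1 - w1 = 0.4308
fused = w1*s1 + w2*s2 = 7.1723 + 7.7538
= 14.9262 m


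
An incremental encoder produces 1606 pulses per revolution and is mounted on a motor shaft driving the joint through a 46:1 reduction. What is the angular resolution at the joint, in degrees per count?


counts per rev = 1606
effective counts at joint = 1606 * 46 = 73876
resolution = 360 / 73876
= 0.0049 deg/count


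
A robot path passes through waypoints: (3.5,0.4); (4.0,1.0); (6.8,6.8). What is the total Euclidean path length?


Segment lengths:
  seg1 = sqrt((0.5)^2 + (0.6)^2) = 0.781
  seg2 = sqrt((2.8)^2 + (5.8)^2) = 6.4405
Total = 7.2215


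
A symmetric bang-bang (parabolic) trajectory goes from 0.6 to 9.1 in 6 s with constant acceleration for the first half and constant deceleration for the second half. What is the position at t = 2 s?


Symmetric rest-to-rest: each phase covers (pf-p0)/2 in time T/2. 0.5*a*(T/2)^2 = (pf-p0)/2 => a = 4*(pf-p0)/T^2
a = 4*(9.1-0.6)/6^2 = 0.9444
t = 2 is in the acceleration phase (t <= T/2).
p = p0 + 0.5*a*t^2 = 0.6 + 0.5*0.9444*2^2
= 2.4889


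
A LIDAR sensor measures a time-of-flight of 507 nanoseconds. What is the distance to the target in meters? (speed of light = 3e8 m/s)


tof = 507 ns = 5.07e-07 s
dist = c * tof / 2
= 3e8 * 5.07e-07 / 2
= 76.05 m


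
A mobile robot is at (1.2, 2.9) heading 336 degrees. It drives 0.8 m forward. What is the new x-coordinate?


x_new = x0 + d*cos(theta)
= 1.2 + 0.8*cos(336)
= 1.2 + 0.7308
= 1.9308


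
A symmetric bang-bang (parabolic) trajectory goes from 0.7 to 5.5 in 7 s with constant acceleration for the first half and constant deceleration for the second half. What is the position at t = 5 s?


Symmetric rest-to-rest: each phase covers (pf-p0)/2 in time T/2. 0.5*a*(T/2)^2 = (pf-p0)/2 => a = 4*(pf-p0)/T^2
a = 4*(5.5-0.7)/7^2 = 0.3918
t = 5 is in the deceleration phase (t > T/2).
p = pf - 0.5*a*(T-t)^2 = 5.5 - 0.5*0.3918*2^2
= 4.7163


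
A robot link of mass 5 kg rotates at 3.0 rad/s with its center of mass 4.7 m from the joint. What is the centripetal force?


F = m * omega^2 * r
= 5 * 3.0^2 * 4.7
= 5 * 9.0 * 4.7
= 211.5 N


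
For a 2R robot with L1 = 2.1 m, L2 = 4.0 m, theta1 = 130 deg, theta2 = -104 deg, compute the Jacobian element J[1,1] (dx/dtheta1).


J[1,1] = -L1*sin(t1) - L2*sin(t1+t2)
= -2.1*sin(130) - 4.0*sin(26)
= -3.3622


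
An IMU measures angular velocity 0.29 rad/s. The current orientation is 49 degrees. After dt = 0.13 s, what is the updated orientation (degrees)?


delta_theta = w * dt = 0.29 * 0.13 = 0.0377 rad
= 2.1601 deg
theta_new = 49 + 2.1601 = 51.1601 deg


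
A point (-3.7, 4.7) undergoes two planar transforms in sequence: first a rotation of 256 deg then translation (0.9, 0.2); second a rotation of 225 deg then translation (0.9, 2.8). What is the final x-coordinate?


After transform 1:
x1 = cos(256)*-3.7 - sin(256)*4.7 + 0.9 = 6.3555
y1 = sin(256)*-3.7 + cos(256)*4.7 + 0.2 = 2.6531
After transform 2:
x2 = cos(225)*6.3555 - sin(225)*2.6531 + 0.9
= -1.718


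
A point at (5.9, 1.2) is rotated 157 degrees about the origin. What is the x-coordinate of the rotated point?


x' = x*cos(theta) - y*sin(theta)
cos(157 deg) = -0.9205, sin(157 deg) = 0.3907
x' = 5.9 * -0.9205 - 1.2 * 0.3907
= -5.431 - 0.4689
= -5.8999


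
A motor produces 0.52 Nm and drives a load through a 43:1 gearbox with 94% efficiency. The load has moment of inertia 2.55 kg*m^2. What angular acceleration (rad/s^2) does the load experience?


tau_out = tau_motor * N * eta
= 0.52 * 43 * 0.94 = 21.0184 Nm
alpha = tau_out / I = 21.0184 / 2.55
= 8.2425 rad/s^2


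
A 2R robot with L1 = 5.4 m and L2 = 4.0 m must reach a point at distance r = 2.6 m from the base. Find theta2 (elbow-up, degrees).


cos(theta2) = (r^2 - L1^2 - L2^2) / (2*L1*L2)
cos(theta2) = (6.76 - 29.16 - 16.0) / 43.2
cos(theta2) = -0.888889
theta2 = 152.734 degrees


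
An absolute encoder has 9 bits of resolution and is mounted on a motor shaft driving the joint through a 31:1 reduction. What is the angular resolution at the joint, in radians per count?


counts = 2^9 = 512
effective counts at joint = 512 * 31 = 15872
resolution = 2*pi / 15872
= 3.9587e-04 rad/count


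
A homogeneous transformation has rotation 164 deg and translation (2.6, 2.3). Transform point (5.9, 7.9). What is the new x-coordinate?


x' = cos(theta)*px - sin(theta)*py + tx
= -0.9613*5.9 - 0.2756*7.9 + 2.6
= -5.249


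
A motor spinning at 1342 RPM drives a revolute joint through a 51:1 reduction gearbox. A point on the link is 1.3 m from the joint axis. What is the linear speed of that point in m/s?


omega_motor = 1342 * 2*pi/60 = 140.5339 rad/s
omega_joint = omega_motor / 51 = 2.7556 rad/s
v = omega_joint * r = 2.7556 * 1.3
= 3.5822 m/s


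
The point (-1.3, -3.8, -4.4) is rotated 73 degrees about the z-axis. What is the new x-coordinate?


Rotation about z-axis: x' = x*cos(theta) - y*sin(theta)
= -1.3 * 0.2924 - -3.8 * 0.9563
= 3.2539


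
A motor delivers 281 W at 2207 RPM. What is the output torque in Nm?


omega = 2207 * 2*pi/60 = 231.1165 rad/s
tau = P / omega = 281 / 231.1165
= 1.2158 Nm


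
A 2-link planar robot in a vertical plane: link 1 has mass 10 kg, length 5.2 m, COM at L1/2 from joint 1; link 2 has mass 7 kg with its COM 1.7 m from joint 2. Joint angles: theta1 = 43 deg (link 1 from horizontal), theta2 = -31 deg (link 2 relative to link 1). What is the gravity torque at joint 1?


Horizontal distance from joint 1 to link-1 COM:
  x_c1 = (L1/2)*cos(t1) = 2.6 * 0.7314 = 1.9015 m
Horizontal distance from joint 1 to link-2 COM:
  x_c2 = L1*cos(t1) + Lc2*cos(t1+t2)
       = 5.2*0.7314 + 1.7*0.9781 = 5.4659 m
tau1 = m1*g*x_c1 + m2*g*x_c2
     = 10*9.81*1.9015 + 7*9.81*5.4659
     = 186.5391 + 375.3427
     = 561.8818 Nm


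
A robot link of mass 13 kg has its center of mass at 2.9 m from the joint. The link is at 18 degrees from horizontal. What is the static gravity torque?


tau = m*g*L*cos(angle)
= 13 * 9.81 * 2.9 * cos(18 deg)
= 13 * 9.81 * 2.9 * 0.9511
= 351.7359 Nm


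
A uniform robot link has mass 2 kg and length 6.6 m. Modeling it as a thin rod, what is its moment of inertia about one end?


I = (1/3) * m * L^2
= (1/3) * 2 * 6.6^2
= 0.333333 * 2 * 43.56
= 29.04 kg*m^2


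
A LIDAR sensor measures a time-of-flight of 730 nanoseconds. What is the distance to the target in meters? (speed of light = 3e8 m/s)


tof = 730 ns = 7.3e-07 s
dist = c * tof / 2
= 3e8 * 7.3e-07 / 2
= 109.5 m


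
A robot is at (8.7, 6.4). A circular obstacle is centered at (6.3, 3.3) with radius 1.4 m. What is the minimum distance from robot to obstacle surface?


center_dist = sqrt((8.7-6.3)^2 + (6.4-3.3)^2)
= sqrt(5.76 + 9.61)
= 3.9205
min_dist = center_dist - radius = 3.9205 - 1.4 = 2.5205 m


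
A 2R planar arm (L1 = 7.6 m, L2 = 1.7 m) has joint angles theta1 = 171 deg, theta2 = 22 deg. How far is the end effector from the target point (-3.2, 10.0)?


End effector via forward kinematics:
x = L1*cos(t1) + L2*cos(t1+t2) = -9.1629
y = L1*sin(t1) + L2*sin(t1+t2) = 0.8065
Distance to target:
d = sqrt((-3.2 - -9.1629)^2 + (10.0 - 0.8065)^2)
= sqrt(35.5557 + 84.5207)
= 10.9579 m


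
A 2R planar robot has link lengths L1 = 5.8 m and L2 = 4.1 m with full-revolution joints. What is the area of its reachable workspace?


r_max = L1 + L2 = 9.9 m
r_min = |L1 - L2| = 1.7 m
Area = pi*(r_max^2 - r_min^2)
= pi*(98.01 - 2.89)
= pi * 95.12
= 298.8283 m^2


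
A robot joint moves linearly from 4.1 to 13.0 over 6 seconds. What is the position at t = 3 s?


s = t/T = 3/6 = 0.5
p(t) = p0 + (pf-p0)*s
= 4.1 + (13.0 - 4.1) * 0.5
= 8.55


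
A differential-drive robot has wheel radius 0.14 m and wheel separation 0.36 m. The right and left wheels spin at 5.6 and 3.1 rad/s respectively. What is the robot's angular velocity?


vR = r*wR = 0.14*5.6 = 0.784 m/s
vL = r*wL = 0.14*3.1 = 0.434 m/s
v = (vR+vL)/2 = 0.609 m/s
omega = (vR-vL)/L = 0.9722 rad/s
angular velocity = 0.9722 rad/s


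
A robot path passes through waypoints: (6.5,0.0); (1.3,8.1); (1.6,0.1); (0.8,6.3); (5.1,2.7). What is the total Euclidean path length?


Segment lengths:
  seg1 = sqrt((-5.2)^2 + (8.1)^2) = 9.6255
  seg2 = sqrt((0.3)^2 + (-8.0)^2) = 8.0056
  seg3 = sqrt((-0.8)^2 + (6.2)^2) = 6.2514
  seg4 = sqrt((4.3)^2 + (-3.6)^2) = 5.608
Total = 29.4905


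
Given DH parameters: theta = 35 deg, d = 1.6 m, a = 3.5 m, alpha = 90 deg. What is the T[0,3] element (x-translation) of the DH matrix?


T[0,3] = a * cos(theta)
= 3.5 * cos(35 deg)
= 3.5 * 0.8192
= 2.867


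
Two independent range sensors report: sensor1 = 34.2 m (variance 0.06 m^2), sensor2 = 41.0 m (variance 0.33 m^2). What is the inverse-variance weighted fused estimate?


w1 = (1/var1) / (1/var1 + 1/var2)
   = 16.6667 / (16.6667 + 3.0303) = 0.8462
w2 = 1 - w1 = 0.1538
fused = w1*s1 + w2*s2 = 28.9385 + 6.3077
= 35.2462 m


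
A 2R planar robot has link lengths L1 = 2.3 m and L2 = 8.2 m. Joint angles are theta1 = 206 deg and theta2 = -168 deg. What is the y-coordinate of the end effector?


Convert angles to radians: theta1 = 3.5954, theta2 = -2.9322
y = L1*sin(theta1) + L2*sin(theta1+theta2)
y = -1.0083 + 5.0484
y = 4.0402


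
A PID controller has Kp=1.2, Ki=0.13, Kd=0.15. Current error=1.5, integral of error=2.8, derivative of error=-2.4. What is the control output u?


u = Kp*e + Ki*int(e) + Kd*de/dt
= 1.2*1.5 + 0.13*2.8 + 0.15*(-2.4)
= 1.8 + 0.364 + -0.36
= 1.804


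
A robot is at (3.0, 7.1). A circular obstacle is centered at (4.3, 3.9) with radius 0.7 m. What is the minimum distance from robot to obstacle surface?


center_dist = sqrt((3.0-4.3)^2 + (7.1-3.9)^2)
= sqrt(1.69 + 10.24)
= 3.454
min_dist = center_dist - radius = 3.454 - 0.7 = 2.754 m


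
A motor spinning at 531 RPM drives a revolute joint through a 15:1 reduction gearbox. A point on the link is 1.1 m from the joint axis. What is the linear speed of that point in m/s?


omega_motor = 531 * 2*pi/60 = 55.6062 rad/s
omega_joint = omega_motor / 15 = 3.7071 rad/s
v = omega_joint * r = 3.7071 * 1.1
= 4.0778 m/s


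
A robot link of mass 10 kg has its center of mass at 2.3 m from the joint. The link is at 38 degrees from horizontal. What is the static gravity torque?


tau = m*g*L*cos(angle)
= 10 * 9.81 * 2.3 * cos(38 deg)
= 10 * 9.81 * 2.3 * 0.788
= 177.7989 Nm


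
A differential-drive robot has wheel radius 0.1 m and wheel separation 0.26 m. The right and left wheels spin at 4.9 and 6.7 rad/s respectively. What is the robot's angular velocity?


vR = r*wR = 0.1*4.9 = 0.49 m/s
vL = r*wL = 0.1*6.7 = 0.67 m/s
v = (vR+vL)/2 = 0.58 m/s
omega = (vR-vL)/L = -0.6923 rad/s
angular velocity = -0.6923 rad/s


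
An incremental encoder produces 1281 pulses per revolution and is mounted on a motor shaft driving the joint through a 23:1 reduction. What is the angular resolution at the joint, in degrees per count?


counts per rev = 1281
effective counts at joint = 1281 * 23 = 29463
resolution = 360 / 29463
= 0.0122 deg/count


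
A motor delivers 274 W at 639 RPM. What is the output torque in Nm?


omega = 639 * 2*pi/60 = 66.9159 rad/s
tau = P / omega = 274 / 66.9159
= 4.0947 Nm


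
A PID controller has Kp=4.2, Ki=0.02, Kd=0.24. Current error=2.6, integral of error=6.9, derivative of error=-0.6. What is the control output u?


u = Kp*e + Ki*int(e) + Kd*de/dt
= 4.2*2.6 + 0.02*6.9 + 0.24*(-0.6)
= 10.92 + 0.138 + -0.144
= 10.914


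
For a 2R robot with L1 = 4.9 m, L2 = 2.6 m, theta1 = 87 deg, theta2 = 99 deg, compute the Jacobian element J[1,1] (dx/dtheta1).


J[1,1] = -L1*sin(t1) - L2*sin(t1+t2)
= -4.9*sin(87) - 2.6*sin(186)
= -4.6215


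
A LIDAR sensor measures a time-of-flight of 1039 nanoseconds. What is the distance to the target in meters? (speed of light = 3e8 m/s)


tof = 1039 ns = 1.039e-06 s
dist = c * tof / 2
= 3e8 * 1.039e-06 / 2
= 155.85 m


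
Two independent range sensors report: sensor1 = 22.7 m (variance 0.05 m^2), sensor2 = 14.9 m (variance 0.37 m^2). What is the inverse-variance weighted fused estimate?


w1 = (1/var1) / (1/var1 + 1/var2)
   = 20.0 / (20.0 + 2.7027) = 0.881
w2 = 1 - w1 = 0.119
fused = w1*s1 + w2*s2 = 19.9976 + 1.7738
= 21.7714 m


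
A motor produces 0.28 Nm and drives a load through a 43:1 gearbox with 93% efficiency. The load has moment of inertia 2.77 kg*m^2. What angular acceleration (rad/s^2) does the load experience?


tau_out = tau_motor * N * eta
= 0.28 * 43 * 0.93 = 11.1972 Nm
alpha = tau_out / I = 11.1972 / 2.77
= 4.0423 rad/s^2


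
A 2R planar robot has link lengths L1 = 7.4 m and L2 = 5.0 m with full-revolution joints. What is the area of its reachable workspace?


r_max = L1 + L2 = 12.4 m
r_min = |L1 - L2| = 2.4 m
Area = pi*(r_max^2 - r_min^2)
= pi*(153.76 - 5.76)
= pi * 148.0
= 464.9557 m^2


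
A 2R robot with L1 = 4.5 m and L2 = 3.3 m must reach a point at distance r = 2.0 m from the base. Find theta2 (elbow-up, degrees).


cos(theta2) = (r^2 - L1^2 - L2^2) / (2*L1*L2)
cos(theta2) = (4.0 - 20.25 - 10.89) / 29.7
cos(theta2) = -0.913805
theta2 = 156.0365 degrees


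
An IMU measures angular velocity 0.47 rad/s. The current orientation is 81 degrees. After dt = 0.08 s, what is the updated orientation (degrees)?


delta_theta = w * dt = 0.47 * 0.08 = 0.0376 rad
= 2.1543 deg
theta_new = 81 + 2.1543 = 83.1543 deg


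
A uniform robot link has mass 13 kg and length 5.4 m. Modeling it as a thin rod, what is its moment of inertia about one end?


I = (1/3) * m * L^2
= (1/3) * 13 * 5.4^2
= 0.333333 * 13 * 29.16
= 126.36 kg*m^2


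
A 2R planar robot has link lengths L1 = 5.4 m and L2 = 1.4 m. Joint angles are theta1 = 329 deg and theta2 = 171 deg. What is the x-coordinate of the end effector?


Convert angles to radians: theta1 = 5.7421, theta2 = 2.9845
x = L1*cos(theta1) + L2*cos(theta1+theta2)
x = 4.6287 + -1.0725
x = 3.5562


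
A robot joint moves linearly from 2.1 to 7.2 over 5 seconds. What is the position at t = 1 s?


s = t/T = 1/5 = 0.2
p(t) = p0 + (pf-p0)*s
= 2.1 + (7.2 - 2.1) * 0.2
= 3.12


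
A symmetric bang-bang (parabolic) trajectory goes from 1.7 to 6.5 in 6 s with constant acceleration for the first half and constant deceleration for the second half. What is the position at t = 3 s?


Symmetric rest-to-rest: each phase covers (pf-p0)/2 in time T/2. 0.5*a*(T/2)^2 = (pf-p0)/2 => a = 4*(pf-p0)/T^2
a = 4*(6.5-1.7)/6^2 = 0.5333
t = 3 is in the acceleration phase (t <= T/2).
p = p0 + 0.5*a*t^2 = 1.7 + 0.5*0.5333*3^2
= 4.1


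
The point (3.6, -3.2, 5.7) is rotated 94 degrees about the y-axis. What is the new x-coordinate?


Rotation about y-axis: x' = x*cos(theta) + z*sin(theta)
= 3.6 * -0.0698 + 5.7 * 0.9976
= 5.435


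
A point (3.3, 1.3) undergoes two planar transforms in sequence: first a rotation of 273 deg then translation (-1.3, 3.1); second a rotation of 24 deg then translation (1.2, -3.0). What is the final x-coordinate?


After transform 1:
x1 = cos(273)*3.3 - sin(273)*1.3 + -1.3 = 0.1709
y1 = sin(273)*3.3 + cos(273)*1.3 + 3.1 = -0.1274
After transform 2:
x2 = cos(24)*0.1709 - sin(24)*-0.1274 + 1.2
= 1.408


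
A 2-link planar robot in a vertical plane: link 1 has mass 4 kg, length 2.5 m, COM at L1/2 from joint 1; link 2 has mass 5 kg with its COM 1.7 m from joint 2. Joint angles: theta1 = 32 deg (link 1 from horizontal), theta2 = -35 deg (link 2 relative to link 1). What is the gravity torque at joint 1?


Horizontal distance from joint 1 to link-1 COM:
  x_c1 = (L1/2)*cos(t1) = 1.25 * 0.848 = 1.0601 m
Horizontal distance from joint 1 to link-2 COM:
  x_c2 = L1*cos(t1) + Lc2*cos(t1+t2)
       = 2.5*0.848 + 1.7*0.9986 = 3.8178 m
tau1 = m1*g*x_c1 + m2*g*x_c2
     = 4*9.81*1.0601 + 5*9.81*3.8178
     = 41.5968 + 187.2626
     = 228.8594 Nm


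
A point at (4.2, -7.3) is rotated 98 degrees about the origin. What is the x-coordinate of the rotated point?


x' = x*cos(theta) - y*sin(theta)
cos(98 deg) = -0.1392, sin(98 deg) = 0.9903
x' = 4.2 * -0.1392 - -7.3 * 0.9903
= -0.5845 - -7.229
= 6.6444


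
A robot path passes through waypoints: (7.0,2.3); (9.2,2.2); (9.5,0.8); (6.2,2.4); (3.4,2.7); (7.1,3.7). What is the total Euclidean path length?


Segment lengths:
  seg1 = sqrt((2.2)^2 + (-0.1)^2) = 2.2023
  seg2 = sqrt((0.3)^2 + (-1.4)^2) = 1.4318
  seg3 = sqrt((-3.3)^2 + (1.6)^2) = 3.6674
  seg4 = sqrt((-2.8)^2 + (0.3)^2) = 2.816
  seg5 = sqrt((3.7)^2 + (1.0)^2) = 3.8328
Total = 13.9503


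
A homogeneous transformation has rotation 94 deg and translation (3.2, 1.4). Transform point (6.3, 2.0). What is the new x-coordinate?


x' = cos(theta)*px - sin(theta)*py + tx
= -0.0698*6.3 - 0.9976*2.0 + 3.2
= 0.7654


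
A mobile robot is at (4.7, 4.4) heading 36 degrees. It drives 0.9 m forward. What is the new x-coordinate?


x_new = x0 + d*cos(theta)
= 4.7 + 0.9*cos(36)
= 4.7 + 0.7281
= 5.4281


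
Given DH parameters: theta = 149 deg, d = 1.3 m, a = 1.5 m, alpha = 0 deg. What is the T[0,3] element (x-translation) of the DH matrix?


T[0,3] = a * cos(theta)
= 1.5 * cos(149 deg)
= 1.5 * -0.8572
= -1.2858


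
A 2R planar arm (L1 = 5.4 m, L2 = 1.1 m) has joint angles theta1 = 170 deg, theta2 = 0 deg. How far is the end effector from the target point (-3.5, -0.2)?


End effector via forward kinematics:
x = L1*cos(t1) + L2*cos(t1+t2) = -6.4013
y = L1*sin(t1) + L2*sin(t1+t2) = 1.1287
Distance to target:
d = sqrt((-3.5 - -6.4013)^2 + (-0.2 - 1.1287)^2)
= sqrt(8.4173 + 1.7655)
= 3.191 m


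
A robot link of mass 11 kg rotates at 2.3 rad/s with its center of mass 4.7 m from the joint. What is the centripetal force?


F = m * omega^2 * r
= 11 * 2.3^2 * 4.7
= 11 * 5.29 * 4.7
= 273.493 N


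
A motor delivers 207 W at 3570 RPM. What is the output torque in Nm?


omega = 3570 * 2*pi/60 = 373.8495 rad/s
tau = P / omega = 207 / 373.8495
= 0.5537 Nm


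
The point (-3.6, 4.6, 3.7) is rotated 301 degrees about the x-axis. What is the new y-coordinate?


Rotation about x-axis: y' = y*cos(theta) - z*sin(theta)
= 4.6 * 0.515 - 3.7 * -0.8572
= 5.5407


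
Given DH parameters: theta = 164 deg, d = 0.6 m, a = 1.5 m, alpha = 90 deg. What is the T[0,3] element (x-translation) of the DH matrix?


T[0,3] = a * cos(theta)
= 1.5 * cos(164 deg)
= 1.5 * -0.9613
= -1.4419


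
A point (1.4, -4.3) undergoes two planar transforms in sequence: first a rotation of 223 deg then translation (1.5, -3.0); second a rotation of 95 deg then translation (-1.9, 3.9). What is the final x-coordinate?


After transform 1:
x1 = cos(223)*1.4 - sin(223)*-4.3 + 1.5 = -2.4565
y1 = sin(223)*1.4 + cos(223)*-4.3 + -3.0 = -0.81
After transform 2:
x2 = cos(95)*-2.4565 - sin(95)*-0.81 + -1.9
= -0.879


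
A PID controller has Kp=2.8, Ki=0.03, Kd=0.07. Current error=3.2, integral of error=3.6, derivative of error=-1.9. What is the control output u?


u = Kp*e + Ki*int(e) + Kd*de/dt
= 2.8*3.2 + 0.03*3.6 + 0.07*(-1.9)
= 8.96 + 0.108 + -0.133
= 8.935


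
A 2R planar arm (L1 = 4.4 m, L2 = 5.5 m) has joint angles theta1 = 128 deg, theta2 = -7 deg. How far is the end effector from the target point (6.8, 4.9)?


End effector via forward kinematics:
x = L1*cos(t1) + L2*cos(t1+t2) = -5.5416
y = L1*sin(t1) + L2*sin(t1+t2) = 8.1817
Distance to target:
d = sqrt((6.8 - -5.5416)^2 + (4.9 - 8.1817)^2)
= sqrt(152.3156 + 10.7693)
= 12.7705 m


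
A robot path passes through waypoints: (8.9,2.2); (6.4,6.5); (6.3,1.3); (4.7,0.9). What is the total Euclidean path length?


Segment lengths:
  seg1 = sqrt((-2.5)^2 + (4.3)^2) = 4.9739
  seg2 = sqrt((-0.1)^2 + (-5.2)^2) = 5.201
  seg3 = sqrt((-1.6)^2 + (-0.4)^2) = 1.6492
Total = 11.8241


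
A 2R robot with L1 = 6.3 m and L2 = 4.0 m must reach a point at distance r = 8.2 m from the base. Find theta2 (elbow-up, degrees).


cos(theta2) = (r^2 - L1^2 - L2^2) / (2*L1*L2)
cos(theta2) = (67.24 - 39.69 - 16.0) / 50.4
cos(theta2) = 0.229167
theta2 = 76.752 degrees


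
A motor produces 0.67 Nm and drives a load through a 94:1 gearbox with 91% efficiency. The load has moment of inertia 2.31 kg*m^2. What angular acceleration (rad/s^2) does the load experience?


tau_out = tau_motor * N * eta
= 0.67 * 94 * 0.91 = 57.3118 Nm
alpha = tau_out / I = 57.3118 / 2.31
= 24.8103 rad/s^2


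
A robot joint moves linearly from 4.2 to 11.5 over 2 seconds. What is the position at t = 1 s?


s = t/T = 1/2 = 0.5
p(t) = p0 + (pf-p0)*s
= 4.2 + (11.5 - 4.2) * 0.5
= 7.85


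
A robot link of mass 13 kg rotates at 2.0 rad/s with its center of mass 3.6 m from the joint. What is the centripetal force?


F = m * omega^2 * r
= 13 * 2.0^2 * 3.6
= 13 * 4.0 * 3.6
= 187.2 N


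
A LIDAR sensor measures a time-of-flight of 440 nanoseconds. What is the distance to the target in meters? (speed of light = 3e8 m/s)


tof = 440 ns = 4.4e-07 s
dist = c * tof / 2
= 3e8 * 4.4e-07 / 2
= 66.0 m


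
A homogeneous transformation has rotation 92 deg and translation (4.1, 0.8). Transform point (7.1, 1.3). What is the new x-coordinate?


x' = cos(theta)*px - sin(theta)*py + tx
= -0.0349*7.1 - 0.9994*1.3 + 4.1
= 2.553


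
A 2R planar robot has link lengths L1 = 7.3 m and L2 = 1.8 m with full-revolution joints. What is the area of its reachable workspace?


r_max = L1 + L2 = 9.1 m
r_min = |L1 - L2| = 5.5 m
Area = pi*(r_max^2 - r_min^2)
= pi*(82.81 - 30.25)
= pi * 52.56
= 165.1221 m^2


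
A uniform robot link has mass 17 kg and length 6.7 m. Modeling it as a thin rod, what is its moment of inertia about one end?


I = (1/3) * m * L^2
= (1/3) * 17 * 6.7^2
= 0.333333 * 17 * 44.89
= 254.3767 kg*m^2


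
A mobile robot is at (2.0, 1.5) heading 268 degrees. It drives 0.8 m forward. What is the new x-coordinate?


x_new = x0 + d*cos(theta)
= 2.0 + 0.8*cos(268)
= 2.0 + -0.0279
= 1.9721


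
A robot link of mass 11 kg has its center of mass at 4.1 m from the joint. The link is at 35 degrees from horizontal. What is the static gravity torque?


tau = m*g*L*cos(angle)
= 11 * 9.81 * 4.1 * cos(35 deg)
= 11 * 9.81 * 4.1 * 0.8192
= 362.4183 Nm


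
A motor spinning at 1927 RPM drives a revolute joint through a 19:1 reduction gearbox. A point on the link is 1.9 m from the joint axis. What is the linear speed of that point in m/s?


omega_motor = 1927 * 2*pi/60 = 201.795 rad/s
omega_joint = omega_motor / 19 = 10.6208 rad/s
v = omega_joint * r = 10.6208 * 1.9
= 20.1795 m/s


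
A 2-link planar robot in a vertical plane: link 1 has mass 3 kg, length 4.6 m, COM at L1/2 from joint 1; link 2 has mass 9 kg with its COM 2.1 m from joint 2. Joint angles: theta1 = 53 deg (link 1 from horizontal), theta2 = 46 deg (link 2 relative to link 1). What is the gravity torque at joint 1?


Horizontal distance from joint 1 to link-1 COM:
  x_c1 = (L1/2)*cos(t1) = 2.3 * 0.6018 = 1.3842 m
Horizontal distance from joint 1 to link-2 COM:
  x_c2 = L1*cos(t1) + Lc2*cos(t1+t2)
       = 4.6*0.6018 + 2.1*-0.1564 = 2.4398 m
tau1 = m1*g*x_c1 + m2*g*x_c2
     = 3*9.81*1.3842 + 9*9.81*2.4398
     = 40.7363 + 215.4132
     = 256.1494 Nm


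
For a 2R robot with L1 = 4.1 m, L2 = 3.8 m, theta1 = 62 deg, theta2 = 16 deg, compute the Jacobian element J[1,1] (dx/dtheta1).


J[1,1] = -L1*sin(t1) - L2*sin(t1+t2)
= -4.1*sin(62) - 3.8*sin(78)
= -7.337


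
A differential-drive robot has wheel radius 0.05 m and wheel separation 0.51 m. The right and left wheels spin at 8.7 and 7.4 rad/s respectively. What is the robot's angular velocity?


vR = r*wR = 0.05*8.7 = 0.435 m/s
vL = r*wL = 0.05*7.4 = 0.37 m/s
v = (vR+vL)/2 = 0.4025 m/s
omega = (vR-vL)/L = 0.1275 rad/s
angular velocity = 0.1275 rad/s


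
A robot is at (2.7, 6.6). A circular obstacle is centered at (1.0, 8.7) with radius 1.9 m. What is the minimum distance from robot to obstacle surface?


center_dist = sqrt((2.7-1.0)^2 + (6.6-8.7)^2)
= sqrt(2.89 + 4.41)
= 2.7019
min_dist = center_dist - radius = 2.7019 - 1.9 = 0.8019 m


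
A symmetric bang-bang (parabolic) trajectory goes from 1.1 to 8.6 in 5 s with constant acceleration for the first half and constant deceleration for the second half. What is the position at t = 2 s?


Symmetric rest-to-rest: each phase covers (pf-p0)/2 in time T/2. 0.5*a*(T/2)^2 = (pf-p0)/2 => a = 4*(pf-p0)/T^2
a = 4*(8.6-1.1)/5^2 = 1.2
t = 2 is in the acceleration phase (t <= T/2).
p = p0 + 0.5*a*t^2 = 1.1 + 0.5*1.2*2^2
= 3.5


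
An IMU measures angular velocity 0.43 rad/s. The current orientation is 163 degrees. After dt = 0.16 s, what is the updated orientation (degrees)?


delta_theta = w * dt = 0.43 * 0.16 = 0.0688 rad
= 3.9419 deg
theta_new = 163 + 3.9419 = 166.9419 deg


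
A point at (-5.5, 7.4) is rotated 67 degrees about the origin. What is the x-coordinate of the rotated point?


x' = x*cos(theta) - y*sin(theta)
cos(67 deg) = 0.3907, sin(67 deg) = 0.9205
x' = -5.5 * 0.3907 - 7.4 * 0.9205
= -2.149 - 6.8117
= -8.9608


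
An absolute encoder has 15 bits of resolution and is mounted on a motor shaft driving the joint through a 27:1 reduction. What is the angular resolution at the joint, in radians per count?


counts = 2^15 = 32768
effective counts at joint = 32768 * 27 = 884736
resolution = 2*pi / 884736
= 7.1018e-06 rad/count


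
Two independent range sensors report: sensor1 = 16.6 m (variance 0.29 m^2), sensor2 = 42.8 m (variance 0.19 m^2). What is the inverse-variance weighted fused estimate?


w1 = (1/var1) / (1/var1 + 1/var2)
   = 3.4483 / (3.4483 + 5.2632) = 0.3958
w2 = 1 - w1 = 0.6042
fused = w1*s1 + w2*s2 = 6.5708 + 25.8583
= 32.4292 m


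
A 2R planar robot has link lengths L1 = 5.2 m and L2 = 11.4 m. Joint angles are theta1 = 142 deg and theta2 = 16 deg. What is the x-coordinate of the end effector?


Convert angles to radians: theta1 = 2.4784, theta2 = 0.2793
x = L1*cos(theta1) + L2*cos(theta1+theta2)
x = -4.0977 + -10.5699
x = -14.6676


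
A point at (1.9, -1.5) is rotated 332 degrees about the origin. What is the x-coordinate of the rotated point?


x' = x*cos(theta) - y*sin(theta)
cos(332 deg) = 0.8829, sin(332 deg) = -0.4695
x' = 1.9 * 0.8829 - -1.5 * -0.4695
= 1.6776 - 0.7042
= 0.9734


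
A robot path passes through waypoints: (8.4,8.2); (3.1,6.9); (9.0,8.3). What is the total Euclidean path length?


Segment lengths:
  seg1 = sqrt((-5.3)^2 + (-1.3)^2) = 5.4571
  seg2 = sqrt((5.9)^2 + (1.4)^2) = 6.0638
Total = 11.5209


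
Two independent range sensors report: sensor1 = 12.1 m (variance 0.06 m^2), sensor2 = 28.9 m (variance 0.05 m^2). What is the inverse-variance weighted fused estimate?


w1 = (1/var1) / (1/var1 + 1/var2)
   = 16.6667 / (16.6667 + 20.0) = 0.4545
w2 = 1 - w1 = 0.5455
fused = w1*s1 + w2*s2 = 5.5 + 15.7636
= 21.2636 m


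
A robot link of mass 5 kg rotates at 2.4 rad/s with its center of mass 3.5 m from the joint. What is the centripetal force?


F = m * omega^2 * r
= 5 * 2.4^2 * 3.5
= 5 * 5.76 * 3.5
= 100.8 N


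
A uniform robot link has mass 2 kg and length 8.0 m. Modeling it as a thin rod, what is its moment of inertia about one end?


I = (1/3) * m * L^2
= (1/3) * 2 * 8.0^2
= 0.333333 * 2 * 64.0
= 42.6667 kg*m^2


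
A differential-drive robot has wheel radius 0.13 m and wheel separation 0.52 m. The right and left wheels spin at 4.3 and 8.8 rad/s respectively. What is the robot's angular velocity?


vR = r*wR = 0.13*4.3 = 0.559 m/s
vL = r*wL = 0.13*8.8 = 1.144 m/s
v = (vR+vL)/2 = 0.8515 m/s
omega = (vR-vL)/L = -1.125 rad/s
angular velocity = -1.125 rad/s


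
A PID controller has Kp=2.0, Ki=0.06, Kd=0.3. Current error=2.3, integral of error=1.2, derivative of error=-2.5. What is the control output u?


u = Kp*e + Ki*int(e) + Kd*de/dt
= 2.0*2.3 + 0.06*1.2 + 0.3*(-2.5)
= 4.6 + 0.072 + -0.75
= 3.922


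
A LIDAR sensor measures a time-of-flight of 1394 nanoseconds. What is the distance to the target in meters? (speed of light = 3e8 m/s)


tof = 1394 ns = 1.394e-06 s
dist = c * tof / 2
= 3e8 * 1.394e-06 / 2
= 209.1 m


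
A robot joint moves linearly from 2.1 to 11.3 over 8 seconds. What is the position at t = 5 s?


s = t/T = 5/8 = 0.625
p(t) = p0 + (pf-p0)*s
= 2.1 + (11.3 - 2.1) * 0.625
= 7.85


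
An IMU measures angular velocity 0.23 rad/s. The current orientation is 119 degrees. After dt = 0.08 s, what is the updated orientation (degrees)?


delta_theta = w * dt = 0.23 * 0.08 = 0.0184 rad
= 1.0542 deg
theta_new = 119 + 1.0542 = 120.0542 deg


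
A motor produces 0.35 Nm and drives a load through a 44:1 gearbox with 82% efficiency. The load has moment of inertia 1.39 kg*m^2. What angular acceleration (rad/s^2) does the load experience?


tau_out = tau_motor * N * eta
= 0.35 * 44 * 0.82 = 12.628 Nm
alpha = tau_out / I = 12.628 / 1.39
= 9.0849 rad/s^2


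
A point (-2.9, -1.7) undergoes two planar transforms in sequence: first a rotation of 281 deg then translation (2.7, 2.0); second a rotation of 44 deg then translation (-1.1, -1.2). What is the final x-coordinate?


After transform 1:
x1 = cos(281)*-2.9 - sin(281)*-1.7 + 2.7 = 0.4779
y1 = sin(281)*-2.9 + cos(281)*-1.7 + 2.0 = 4.5223
After transform 2:
x2 = cos(44)*0.4779 - sin(44)*4.5223 + -1.1
= -3.8977


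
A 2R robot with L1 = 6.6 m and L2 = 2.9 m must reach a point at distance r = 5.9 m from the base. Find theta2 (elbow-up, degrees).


cos(theta2) = (r^2 - L1^2 - L2^2) / (2*L1*L2)
cos(theta2) = (34.81 - 43.56 - 8.41) / 38.28
cos(theta2) = -0.448276
theta2 = 116.6331 degrees


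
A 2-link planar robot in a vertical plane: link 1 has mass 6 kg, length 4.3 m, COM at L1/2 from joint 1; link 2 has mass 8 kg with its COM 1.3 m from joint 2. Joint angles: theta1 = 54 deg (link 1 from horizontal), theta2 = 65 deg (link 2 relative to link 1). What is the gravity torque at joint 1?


Horizontal distance from joint 1 to link-1 COM:
  x_c1 = (L1/2)*cos(t1) = 2.15 * 0.5878 = 1.2637 m
Horizontal distance from joint 1 to link-2 COM:
  x_c2 = L1*cos(t1) + Lc2*cos(t1+t2)
       = 4.3*0.5878 + 1.3*-0.4848 = 1.8972 m
tau1 = m1*g*x_c1 + m2*g*x_c2
     = 6*9.81*1.2637 + 8*9.81*1.8972
     = 74.3836 + 148.8941
     = 223.2778 Nm


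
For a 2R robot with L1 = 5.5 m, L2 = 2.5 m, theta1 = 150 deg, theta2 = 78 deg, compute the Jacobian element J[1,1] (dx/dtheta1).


J[1,1] = -L1*sin(t1) - L2*sin(t1+t2)
= -5.5*sin(150) - 2.5*sin(228)
= -0.8921


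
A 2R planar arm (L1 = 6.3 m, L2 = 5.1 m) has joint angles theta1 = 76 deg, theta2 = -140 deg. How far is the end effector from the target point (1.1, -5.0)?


End effector via forward kinematics:
x = L1*cos(t1) + L2*cos(t1+t2) = 3.7598
y = L1*sin(t1) + L2*sin(t1+t2) = 1.529
Distance to target:
d = sqrt((1.1 - 3.7598)^2 + (-5.0 - 1.529)^2)
= sqrt(7.0745 + 42.628)
= 7.05 m


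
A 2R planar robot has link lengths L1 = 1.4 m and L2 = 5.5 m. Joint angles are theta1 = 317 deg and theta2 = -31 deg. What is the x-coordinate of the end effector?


Convert angles to radians: theta1 = 5.5327, theta2 = -0.5411
x = L1*cos(theta1) + L2*cos(theta1+theta2)
x = 1.0239 + 1.516
x = 2.5399


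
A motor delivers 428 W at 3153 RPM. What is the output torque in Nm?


omega = 3153 * 2*pi/60 = 330.1814 rad/s
tau = P / omega = 428 / 330.1814
= 1.2963 Nm


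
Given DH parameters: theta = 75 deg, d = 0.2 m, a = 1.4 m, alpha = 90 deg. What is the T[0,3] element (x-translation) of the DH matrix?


T[0,3] = a * cos(theta)
= 1.4 * cos(75 deg)
= 1.4 * 0.2588
= 0.3623


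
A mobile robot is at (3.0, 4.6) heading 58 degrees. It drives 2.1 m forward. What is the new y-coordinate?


y_new = y0 + d*sin(theta)
= 4.6 + 2.1*sin(58)
= 4.6 + 1.7809
= 6.3809


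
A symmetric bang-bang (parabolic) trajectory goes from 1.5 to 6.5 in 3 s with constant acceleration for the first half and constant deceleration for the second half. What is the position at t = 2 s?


Symmetric rest-to-rest: each phase covers (pf-p0)/2 in time T/2. 0.5*a*(T/2)^2 = (pf-p0)/2 => a = 4*(pf-p0)/T^2
a = 4*(6.5-1.5)/3^2 = 2.2222
t = 2 is in the deceleration phase (t > T/2).
p = pf - 0.5*a*(T-t)^2 = 6.5 - 0.5*2.2222*1^2
= 5.3889


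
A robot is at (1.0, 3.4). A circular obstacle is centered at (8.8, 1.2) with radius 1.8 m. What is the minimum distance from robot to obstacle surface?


center_dist = sqrt((1.0-8.8)^2 + (3.4-1.2)^2)
= sqrt(60.84 + 4.84)
= 8.1043
min_dist = center_dist - radius = 8.1043 - 1.8 = 6.3043 m


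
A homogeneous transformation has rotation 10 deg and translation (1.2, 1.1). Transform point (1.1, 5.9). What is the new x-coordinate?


x' = cos(theta)*px - sin(theta)*py + tx
= 0.9848*1.1 - 0.1736*5.9 + 1.2
= 1.2588


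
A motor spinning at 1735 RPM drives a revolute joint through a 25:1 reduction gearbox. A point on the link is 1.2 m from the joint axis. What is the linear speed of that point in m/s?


omega_motor = 1735 * 2*pi/60 = 181.6888 rad/s
omega_joint = omega_motor / 25 = 7.2676 rad/s
v = omega_joint * r = 7.2676 * 1.2
= 8.7211 m/s


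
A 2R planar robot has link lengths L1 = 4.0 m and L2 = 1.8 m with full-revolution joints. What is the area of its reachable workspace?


r_max = L1 + L2 = 5.8 m
r_min = |L1 - L2| = 2.2 m
Area = pi*(r_max^2 - r_min^2)
= pi*(33.64 - 4.84)
= pi * 28.8
= 90.4779 m^2


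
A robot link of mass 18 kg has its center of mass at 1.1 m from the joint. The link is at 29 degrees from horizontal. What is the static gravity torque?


tau = m*g*L*cos(angle)
= 18 * 9.81 * 1.1 * cos(29 deg)
= 18 * 9.81 * 1.1 * 0.8746
= 169.8844 Nm


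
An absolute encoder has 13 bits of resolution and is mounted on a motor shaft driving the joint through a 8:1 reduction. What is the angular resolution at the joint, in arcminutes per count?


counts = 2^13 = 8192
effective counts at joint = 8192 * 8 = 65536
resolution = 360*60 / 65536
= 0.3296 arcmin/count


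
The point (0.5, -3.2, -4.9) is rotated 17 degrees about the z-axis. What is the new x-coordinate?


Rotation about z-axis: x' = x*cos(theta) - y*sin(theta)
= 0.5 * 0.9563 - -3.2 * 0.2924
= 1.4137
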